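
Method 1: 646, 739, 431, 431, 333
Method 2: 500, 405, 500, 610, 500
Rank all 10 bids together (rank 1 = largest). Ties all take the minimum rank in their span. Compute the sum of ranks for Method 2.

Sorted (descending): 739, 646, 610, 500, 500, 500, 431, 431, 405, 333
The 3 values of 500 occupy positions 4–6 → each gets rank 4.
The 2 values of 431 occupy positions 7–8 → each gets rank 7.
Method 2 values → pooled ranks: 500→4, 405→9, 500→4, 610→3, 500→4
Rank sum = 4 + 9 + 4 + 3 + 4 = 24

24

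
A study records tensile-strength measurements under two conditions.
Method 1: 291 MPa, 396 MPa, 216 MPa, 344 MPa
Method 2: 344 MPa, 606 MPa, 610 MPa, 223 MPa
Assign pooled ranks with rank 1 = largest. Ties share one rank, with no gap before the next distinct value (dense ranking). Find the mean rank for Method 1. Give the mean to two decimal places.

Sorted (descending): 610, 606, 396, 344, 344, 291, 223, 216
The 2 values of 344 share dense rank 4.
Remaining distinct values take the next consecutive integers.
Method 1 values → pooled ranks: 291→5, 396→3, 216→7, 344→4
Mean rank = (5 + 3 + 7 + 4) / 4 = 4.75

4.75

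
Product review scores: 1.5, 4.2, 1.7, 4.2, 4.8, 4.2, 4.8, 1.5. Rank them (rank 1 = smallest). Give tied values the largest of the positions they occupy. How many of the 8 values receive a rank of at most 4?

3

Sorted (ascending): 1.5, 1.5, 1.7, 4.2, 4.2, 4.2, 4.8, 4.8
The 2 values of 1.5 occupy positions 1–2 → each gets rank 2.
The 3 values of 4.2 occupy positions 4–6 → each gets rank 6.
The 2 values of 4.8 occupy positions 7–8 → each gets rank 8.
Ranks ≤ 4: {2, 2, 3} → 3 values.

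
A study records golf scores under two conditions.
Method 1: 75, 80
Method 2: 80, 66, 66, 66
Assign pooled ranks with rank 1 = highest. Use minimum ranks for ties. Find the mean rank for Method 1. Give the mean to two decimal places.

2.00

Sorted (descending): 80, 80, 75, 66, 66, 66
The 2 values of 80 occupy positions 1–2 → each gets rank 1.
The 3 values of 66 occupy positions 4–6 → each gets rank 4.
Method 1 values → pooled ranks: 75→3, 80→1
Mean rank = (3 + 1) / 2 = 2.00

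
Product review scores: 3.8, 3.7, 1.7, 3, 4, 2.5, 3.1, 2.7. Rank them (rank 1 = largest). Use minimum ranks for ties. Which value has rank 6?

2.7

Sorted (descending): 4, 3.8, 3.7, 3.1, 3, 2.7, 2.5, 1.7
No ties — each value takes its position as its rank.
Rank 6 → value 2.7.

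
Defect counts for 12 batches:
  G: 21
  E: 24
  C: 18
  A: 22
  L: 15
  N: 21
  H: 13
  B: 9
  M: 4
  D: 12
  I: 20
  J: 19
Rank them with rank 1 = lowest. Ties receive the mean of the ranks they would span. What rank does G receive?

Sorted (ascending): 4, 9, 12, 13, 15, 18, 19, 20, 21, 21, 22, 24
The 2 values of 21 occupy positions 9–10 → average rank (9+10)/2 = 9.5.
G has value 21 → rank 9.5.

9.5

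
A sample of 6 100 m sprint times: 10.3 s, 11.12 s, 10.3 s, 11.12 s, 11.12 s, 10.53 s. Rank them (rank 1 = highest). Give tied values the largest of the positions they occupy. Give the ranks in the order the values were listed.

6, 3, 6, 3, 3, 4

Sorted (descending): 11.12, 11.12, 11.12, 10.53, 10.3, 10.3
The 3 values of 11.12 occupy positions 1–3 → each gets rank 3.
The 2 values of 10.3 occupy positions 5–6 → each gets rank 6.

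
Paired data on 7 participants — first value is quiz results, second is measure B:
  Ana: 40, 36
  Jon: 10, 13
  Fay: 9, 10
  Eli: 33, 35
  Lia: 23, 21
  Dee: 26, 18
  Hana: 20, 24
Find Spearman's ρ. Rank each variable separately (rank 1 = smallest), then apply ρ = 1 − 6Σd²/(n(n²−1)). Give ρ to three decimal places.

0.857

Ranks of variable 1: 7, 2, 1, 6, 4, 5, 3
Ranks of variable 2: 7, 2, 1, 6, 4, 3, 5
d = r₁ − r₂: 0, 0, 0, 0, 0, 2, -2
d²: 0, 0, 0, 0, 0, 4, 4; Σd² = 8
ρ = 1 − 6·8/(7·48) = 1 − 48/336 = 0.857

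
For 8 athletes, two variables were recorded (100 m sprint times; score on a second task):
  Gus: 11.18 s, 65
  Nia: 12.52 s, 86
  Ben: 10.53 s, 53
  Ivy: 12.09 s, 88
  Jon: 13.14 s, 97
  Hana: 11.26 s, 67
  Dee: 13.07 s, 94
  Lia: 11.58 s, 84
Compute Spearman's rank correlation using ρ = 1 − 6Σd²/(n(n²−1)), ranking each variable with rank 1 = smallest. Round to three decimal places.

0.976

Ranks of variable 1: 2, 6, 1, 5, 8, 3, 7, 4
Ranks of variable 2: 2, 5, 1, 6, 8, 3, 7, 4
d = r₁ − r₂: 0, 1, 0, -1, 0, 0, 0, 0
d²: 0, 1, 0, 1, 0, 0, 0, 0; Σd² = 2
ρ = 1 − 6·2/(8·63) = 1 − 12/504 = 0.976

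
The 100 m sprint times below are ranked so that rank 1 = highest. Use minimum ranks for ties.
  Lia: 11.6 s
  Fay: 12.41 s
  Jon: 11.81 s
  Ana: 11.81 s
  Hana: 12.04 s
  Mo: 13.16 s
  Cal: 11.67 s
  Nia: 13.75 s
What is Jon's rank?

Sorted (descending): 13.75, 13.16, 12.41, 12.04, 11.81, 11.81, 11.67, 11.6
The 2 values of 11.81 occupy positions 5–6 → each gets rank 5.
Jon has value 11.81 s → rank 5.

5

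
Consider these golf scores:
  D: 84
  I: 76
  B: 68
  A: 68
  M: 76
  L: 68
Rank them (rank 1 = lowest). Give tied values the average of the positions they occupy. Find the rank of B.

2

Sorted (ascending): 68, 68, 68, 76, 76, 84
The 3 values of 68 occupy positions 1–3 → average rank 2.
The 2 values of 76 occupy positions 4–5 → average rank (4+5)/2 = 4.5.
B has value 68 → rank 2.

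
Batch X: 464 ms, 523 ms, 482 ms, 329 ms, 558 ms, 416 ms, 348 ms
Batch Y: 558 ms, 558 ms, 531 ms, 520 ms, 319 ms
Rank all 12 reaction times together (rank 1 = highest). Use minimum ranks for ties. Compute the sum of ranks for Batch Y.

24

Sorted (descending): 558, 558, 558, 531, 523, 520, 482, 464, 416, 348, 329, 319
The 3 values of 558 occupy positions 1–3 → each gets rank 1.
Batch Y values → pooled ranks: 558→1, 558→1, 531→4, 520→6, 319→12
Rank sum = 1 + 1 + 4 + 6 + 12 = 24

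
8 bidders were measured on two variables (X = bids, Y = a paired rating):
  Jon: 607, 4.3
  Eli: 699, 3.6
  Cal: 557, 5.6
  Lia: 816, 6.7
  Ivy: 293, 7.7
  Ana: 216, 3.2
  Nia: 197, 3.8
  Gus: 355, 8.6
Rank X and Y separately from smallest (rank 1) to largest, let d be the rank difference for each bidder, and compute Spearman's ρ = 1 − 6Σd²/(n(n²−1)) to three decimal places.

0.167

Ranks of variable 1: 6, 7, 5, 8, 3, 2, 1, 4
Ranks of variable 2: 4, 2, 5, 6, 7, 1, 3, 8
d = r₁ − r₂: 2, 5, 0, 2, -4, 1, -2, -4
d²: 4, 25, 0, 4, 16, 1, 4, 16; Σd² = 70
ρ = 1 − 6·70/(8·63) = 1 − 420/504 = 0.167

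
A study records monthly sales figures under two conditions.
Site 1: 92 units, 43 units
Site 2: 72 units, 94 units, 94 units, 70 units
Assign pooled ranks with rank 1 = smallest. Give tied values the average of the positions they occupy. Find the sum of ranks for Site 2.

Sorted (ascending): 43, 70, 72, 92, 94, 94
The 2 values of 94 occupy positions 5–6 → average rank (5+6)/2 = 5.5.
Site 2 values → pooled ranks: 72→3, 94→5.5, 94→5.5, 70→2
Rank sum = 3 + 5.5 + 5.5 + 2 = 16

16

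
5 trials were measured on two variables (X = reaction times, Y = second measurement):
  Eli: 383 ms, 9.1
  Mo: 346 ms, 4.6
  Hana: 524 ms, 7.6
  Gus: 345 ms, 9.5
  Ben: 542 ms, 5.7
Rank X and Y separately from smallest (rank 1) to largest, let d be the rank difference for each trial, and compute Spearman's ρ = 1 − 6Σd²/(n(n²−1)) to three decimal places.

Ranks of variable 1: 3, 2, 4, 1, 5
Ranks of variable 2: 4, 1, 3, 5, 2
d = r₁ − r₂: -1, 1, 1, -4, 3
d²: 1, 1, 1, 16, 9; Σd² = 28
ρ = 1 − 6·28/(5·24) = 1 − 168/120 = -0.400

-0.400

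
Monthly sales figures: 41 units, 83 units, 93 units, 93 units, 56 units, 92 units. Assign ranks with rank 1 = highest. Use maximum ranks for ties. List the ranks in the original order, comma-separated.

6, 4, 2, 2, 5, 3

Sorted (descending): 93, 93, 92, 83, 56, 41
The 2 values of 93 occupy positions 1–2 → each gets rank 2.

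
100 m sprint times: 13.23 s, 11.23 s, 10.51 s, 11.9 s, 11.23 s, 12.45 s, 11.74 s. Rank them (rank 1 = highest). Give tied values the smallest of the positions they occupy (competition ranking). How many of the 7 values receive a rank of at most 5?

Sorted (descending): 13.23, 12.45, 11.9, 11.74, 11.23, 11.23, 10.51
The 2 values of 11.23 occupy positions 5–6 → each gets rank 5.
Ranks ≤ 5: {1, 2, 3, 4, 5, 5} → 6 values.

6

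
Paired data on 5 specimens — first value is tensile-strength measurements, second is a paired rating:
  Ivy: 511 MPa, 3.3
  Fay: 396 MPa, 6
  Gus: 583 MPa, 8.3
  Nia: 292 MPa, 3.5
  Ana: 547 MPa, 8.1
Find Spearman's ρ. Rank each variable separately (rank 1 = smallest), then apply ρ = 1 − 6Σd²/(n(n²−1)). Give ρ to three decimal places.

0.700

Ranks of variable 1: 3, 2, 5, 1, 4
Ranks of variable 2: 1, 3, 5, 2, 4
d = r₁ − r₂: 2, -1, 0, -1, 0
d²: 4, 1, 0, 1, 0; Σd² = 6
ρ = 1 − 6·6/(5·24) = 1 − 36/120 = 0.700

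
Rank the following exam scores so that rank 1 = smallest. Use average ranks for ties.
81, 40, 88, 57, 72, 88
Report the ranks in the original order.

Sorted (ascending): 40, 57, 72, 81, 88, 88
The 2 values of 88 occupy positions 5–6 → average rank (5+6)/2 = 5.5.

4, 1, 5.5, 2, 3, 5.5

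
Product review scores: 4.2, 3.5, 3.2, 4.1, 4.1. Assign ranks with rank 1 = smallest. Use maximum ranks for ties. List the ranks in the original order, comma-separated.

Sorted (ascending): 3.2, 3.5, 4.1, 4.1, 4.2
The 2 values of 4.1 occupy positions 3–4 → each gets rank 4.

5, 2, 1, 4, 4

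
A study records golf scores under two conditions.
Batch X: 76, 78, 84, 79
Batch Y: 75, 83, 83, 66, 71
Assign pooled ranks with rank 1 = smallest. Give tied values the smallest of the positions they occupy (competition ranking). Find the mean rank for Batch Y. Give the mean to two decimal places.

Sorted (ascending): 66, 71, 75, 76, 78, 79, 83, 83, 84
The 2 values of 83 occupy positions 7–8 → each gets rank 7.
Batch Y values → pooled ranks: 75→3, 83→7, 83→7, 66→1, 71→2
Mean rank = (3 + 7 + 7 + 1 + 2) / 5 = 4.00

4.00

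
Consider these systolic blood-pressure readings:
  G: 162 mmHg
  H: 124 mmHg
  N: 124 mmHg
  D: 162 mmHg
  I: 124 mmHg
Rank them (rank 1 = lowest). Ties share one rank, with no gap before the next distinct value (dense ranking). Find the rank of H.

1

Sorted (ascending): 124, 124, 124, 162, 162
The 3 values of 124 share dense rank 1.
The 2 values of 162 share dense rank 2.
H has value 124 mmHg → rank 1.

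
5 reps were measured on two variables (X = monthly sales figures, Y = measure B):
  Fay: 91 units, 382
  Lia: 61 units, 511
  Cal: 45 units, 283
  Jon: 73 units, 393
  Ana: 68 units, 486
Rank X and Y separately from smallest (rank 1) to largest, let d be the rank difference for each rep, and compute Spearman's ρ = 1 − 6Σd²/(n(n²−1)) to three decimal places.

Ranks of variable 1: 5, 2, 1, 4, 3
Ranks of variable 2: 2, 5, 1, 3, 4
d = r₁ − r₂: 3, -3, 0, 1, -1
d²: 9, 9, 0, 1, 1; Σd² = 20
ρ = 1 − 6·20/(5·24) = 1 − 120/120 = 0.000

0.000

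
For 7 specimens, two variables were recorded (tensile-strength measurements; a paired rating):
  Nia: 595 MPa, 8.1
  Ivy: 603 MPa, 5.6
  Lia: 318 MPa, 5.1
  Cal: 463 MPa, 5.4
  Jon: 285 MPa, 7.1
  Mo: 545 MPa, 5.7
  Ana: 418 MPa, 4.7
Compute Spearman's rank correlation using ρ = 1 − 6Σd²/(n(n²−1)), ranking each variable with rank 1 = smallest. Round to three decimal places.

0.286

Ranks of variable 1: 6, 7, 2, 4, 1, 5, 3
Ranks of variable 2: 7, 4, 2, 3, 6, 5, 1
d = r₁ − r₂: -1, 3, 0, 1, -5, 0, 2
d²: 1, 9, 0, 1, 25, 0, 4; Σd² = 40
ρ = 1 − 6·40/(7·48) = 1 − 240/336 = 0.286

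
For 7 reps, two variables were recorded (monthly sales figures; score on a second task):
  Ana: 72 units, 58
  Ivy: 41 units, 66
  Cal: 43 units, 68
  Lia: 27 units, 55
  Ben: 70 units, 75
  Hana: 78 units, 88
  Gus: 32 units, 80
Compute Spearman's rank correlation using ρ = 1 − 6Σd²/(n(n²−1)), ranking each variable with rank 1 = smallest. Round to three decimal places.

Ranks of variable 1: 6, 3, 4, 1, 5, 7, 2
Ranks of variable 2: 2, 3, 4, 1, 5, 7, 6
d = r₁ − r₂: 4, 0, 0, 0, 0, 0, -4
d²: 16, 0, 0, 0, 0, 0, 16; Σd² = 32
ρ = 1 − 6·32/(7·48) = 1 − 192/336 = 0.429

0.429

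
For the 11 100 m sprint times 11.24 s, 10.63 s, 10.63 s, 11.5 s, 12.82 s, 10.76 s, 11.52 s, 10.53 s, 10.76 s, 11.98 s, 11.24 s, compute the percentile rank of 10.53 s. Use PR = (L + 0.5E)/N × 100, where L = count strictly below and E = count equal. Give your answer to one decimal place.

4.5

N = 11.
Strictly below 10.53: 0. Equal to 10.53: 1.
PR = (0 + 0.5·1)/11 × 100 = 4.5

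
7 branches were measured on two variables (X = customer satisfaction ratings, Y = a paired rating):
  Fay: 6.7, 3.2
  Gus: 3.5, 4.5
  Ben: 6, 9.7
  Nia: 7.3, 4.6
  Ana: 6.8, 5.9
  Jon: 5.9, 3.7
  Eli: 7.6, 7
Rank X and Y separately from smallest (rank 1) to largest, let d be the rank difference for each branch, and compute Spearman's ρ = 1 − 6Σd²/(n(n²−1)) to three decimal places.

Ranks of variable 1: 4, 1, 3, 6, 5, 2, 7
Ranks of variable 2: 1, 3, 7, 4, 5, 2, 6
d = r₁ − r₂: 3, -2, -4, 2, 0, 0, 1
d²: 9, 4, 16, 4, 0, 0, 1; Σd² = 34
ρ = 1 − 6·34/(7·48) = 1 − 204/336 = 0.393

0.393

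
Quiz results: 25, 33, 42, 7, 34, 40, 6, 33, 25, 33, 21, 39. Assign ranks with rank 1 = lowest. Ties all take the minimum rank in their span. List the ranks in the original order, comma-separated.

Sorted (ascending): 6, 7, 21, 25, 25, 33, 33, 33, 34, 39, 40, 42
The 2 values of 25 occupy positions 4–5 → each gets rank 4.
The 3 values of 33 occupy positions 6–8 → each gets rank 6.

4, 6, 12, 2, 9, 11, 1, 6, 4, 6, 3, 10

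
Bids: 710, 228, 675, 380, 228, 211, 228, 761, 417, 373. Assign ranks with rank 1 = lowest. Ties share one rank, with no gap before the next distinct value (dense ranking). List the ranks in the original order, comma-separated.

Sorted (ascending): 211, 228, 228, 228, 373, 380, 417, 675, 710, 761
The 3 values of 228 share dense rank 2.
Remaining distinct values take the next consecutive integers.

7, 2, 6, 4, 2, 1, 2, 8, 5, 3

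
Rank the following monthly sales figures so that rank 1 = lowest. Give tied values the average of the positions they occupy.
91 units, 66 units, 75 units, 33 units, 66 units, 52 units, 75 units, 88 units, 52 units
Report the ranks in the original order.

Sorted (ascending): 33, 52, 52, 66, 66, 75, 75, 88, 91
The 2 values of 52 occupy positions 2–3 → average rank (2+3)/2 = 2.5.
The 2 values of 66 occupy positions 4–5 → average rank (4+5)/2 = 4.5.
The 2 values of 75 occupy positions 6–7 → average rank (6+7)/2 = 6.5.

9, 4.5, 6.5, 1, 4.5, 2.5, 6.5, 8, 2.5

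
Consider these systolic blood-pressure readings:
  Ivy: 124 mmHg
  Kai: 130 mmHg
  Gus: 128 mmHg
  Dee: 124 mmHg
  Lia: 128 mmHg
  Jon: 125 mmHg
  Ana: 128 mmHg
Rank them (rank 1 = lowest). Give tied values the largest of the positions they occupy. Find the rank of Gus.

Sorted (ascending): 124, 124, 125, 128, 128, 128, 130
The 2 values of 124 occupy positions 1–2 → each gets rank 2.
The 3 values of 128 occupy positions 4–6 → each gets rank 6.
Gus has value 128 mmHg → rank 6.

6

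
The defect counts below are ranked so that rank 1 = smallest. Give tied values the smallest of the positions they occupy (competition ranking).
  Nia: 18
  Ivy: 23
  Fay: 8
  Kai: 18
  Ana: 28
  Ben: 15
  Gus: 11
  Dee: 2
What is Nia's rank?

5

Sorted (ascending): 2, 8, 11, 15, 18, 18, 23, 28
The 2 values of 18 occupy positions 5–6 → each gets rank 5.
Nia has value 18 → rank 5.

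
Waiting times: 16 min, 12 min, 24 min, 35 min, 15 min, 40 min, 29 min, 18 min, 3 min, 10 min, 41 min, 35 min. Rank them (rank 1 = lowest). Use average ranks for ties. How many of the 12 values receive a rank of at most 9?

8

Sorted (ascending): 3, 10, 12, 15, 16, 18, 24, 29, 35, 35, 40, 41
The 2 values of 35 occupy positions 9–10 → average rank (9+10)/2 = 9.5.
Ranks ≤ 9: {1, 2, 3, 4, 5, 6, 7, 8} → 8 values.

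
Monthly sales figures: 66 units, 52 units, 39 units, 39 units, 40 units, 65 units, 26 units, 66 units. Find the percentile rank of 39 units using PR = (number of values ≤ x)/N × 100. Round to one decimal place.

37.5

N = 8.
Strictly below 39: 1. Equal to 39: 2.
PR = 3/8 × 100 = 37.5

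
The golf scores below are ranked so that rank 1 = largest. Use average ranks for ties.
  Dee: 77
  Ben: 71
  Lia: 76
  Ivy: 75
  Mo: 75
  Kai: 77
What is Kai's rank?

Sorted (descending): 77, 77, 76, 75, 75, 71
The 2 values of 77 occupy positions 1–2 → average rank (1+2)/2 = 1.5.
The 2 values of 75 occupy positions 4–5 → average rank (4+5)/2 = 4.5.
Kai has value 77 → rank 1.5.

1.5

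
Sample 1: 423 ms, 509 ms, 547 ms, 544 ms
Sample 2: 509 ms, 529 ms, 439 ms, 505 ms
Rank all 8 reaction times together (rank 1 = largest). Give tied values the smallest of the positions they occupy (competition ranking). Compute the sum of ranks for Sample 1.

15

Sorted (descending): 547, 544, 529, 509, 509, 505, 439, 423
The 2 values of 509 occupy positions 4–5 → each gets rank 4.
Sample 1 values → pooled ranks: 423→8, 509→4, 547→1, 544→2
Rank sum = 8 + 4 + 1 + 2 = 15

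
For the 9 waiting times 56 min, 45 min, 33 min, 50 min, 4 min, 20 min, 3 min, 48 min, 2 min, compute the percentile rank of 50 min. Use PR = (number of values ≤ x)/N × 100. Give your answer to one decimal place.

N = 9.
Strictly below 50: 7. Equal to 50: 1.
PR = 8/9 × 100 = 88.9

88.9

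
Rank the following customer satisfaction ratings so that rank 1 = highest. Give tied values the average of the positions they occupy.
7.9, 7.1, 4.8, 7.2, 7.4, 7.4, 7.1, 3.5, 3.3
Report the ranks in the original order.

Sorted (descending): 7.9, 7.4, 7.4, 7.2, 7.1, 7.1, 4.8, 3.5, 3.3
The 2 values of 7.4 occupy positions 2–3 → average rank (2+3)/2 = 2.5.
The 2 values of 7.1 occupy positions 5–6 → average rank (5+6)/2 = 5.5.

1, 5.5, 7, 4, 2.5, 2.5, 5.5, 8, 9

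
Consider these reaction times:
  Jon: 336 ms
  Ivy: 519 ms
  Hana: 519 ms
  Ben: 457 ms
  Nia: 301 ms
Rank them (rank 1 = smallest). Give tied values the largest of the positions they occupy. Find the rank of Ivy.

Sorted (ascending): 301, 336, 457, 519, 519
The 2 values of 519 occupy positions 4–5 → each gets rank 5.
Ivy has value 519 ms → rank 5.

5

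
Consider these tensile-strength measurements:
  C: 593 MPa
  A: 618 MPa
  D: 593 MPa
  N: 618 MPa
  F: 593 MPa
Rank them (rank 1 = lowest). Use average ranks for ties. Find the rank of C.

2

Sorted (ascending): 593, 593, 593, 618, 618
The 3 values of 593 occupy positions 1–3 → average rank 2.
The 2 values of 618 occupy positions 4–5 → average rank (4+5)/2 = 4.5.
C has value 593 MPa → rank 2.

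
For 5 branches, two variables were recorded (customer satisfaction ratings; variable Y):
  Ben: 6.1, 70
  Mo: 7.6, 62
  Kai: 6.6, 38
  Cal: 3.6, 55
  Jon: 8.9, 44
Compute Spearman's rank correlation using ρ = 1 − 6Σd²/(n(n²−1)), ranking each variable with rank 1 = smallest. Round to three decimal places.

Ranks of variable 1: 2, 4, 3, 1, 5
Ranks of variable 2: 5, 4, 1, 3, 2
d = r₁ − r₂: -3, 0, 2, -2, 3
d²: 9, 0, 4, 4, 9; Σd² = 26
ρ = 1 − 6·26/(5·24) = 1 − 156/120 = -0.300

-0.300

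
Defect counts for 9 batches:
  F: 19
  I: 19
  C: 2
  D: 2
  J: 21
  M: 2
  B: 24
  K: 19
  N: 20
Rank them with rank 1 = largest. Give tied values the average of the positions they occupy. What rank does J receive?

2

Sorted (descending): 24, 21, 20, 19, 19, 19, 2, 2, 2
The 3 values of 19 occupy positions 4–6 → average rank 5.
The 3 values of 2 occupy positions 7–9 → average rank 8.
J has value 21 → rank 2.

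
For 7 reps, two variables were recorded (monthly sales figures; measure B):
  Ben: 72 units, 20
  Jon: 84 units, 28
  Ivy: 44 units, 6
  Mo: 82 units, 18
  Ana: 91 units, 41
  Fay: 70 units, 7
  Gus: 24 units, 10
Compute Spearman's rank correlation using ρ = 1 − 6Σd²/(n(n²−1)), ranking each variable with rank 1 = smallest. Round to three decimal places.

0.857

Ranks of variable 1: 4, 6, 2, 5, 7, 3, 1
Ranks of variable 2: 5, 6, 1, 4, 7, 2, 3
d = r₁ − r₂: -1, 0, 1, 1, 0, 1, -2
d²: 1, 0, 1, 1, 0, 1, 4; Σd² = 8
ρ = 1 − 6·8/(7·48) = 1 − 48/336 = 0.857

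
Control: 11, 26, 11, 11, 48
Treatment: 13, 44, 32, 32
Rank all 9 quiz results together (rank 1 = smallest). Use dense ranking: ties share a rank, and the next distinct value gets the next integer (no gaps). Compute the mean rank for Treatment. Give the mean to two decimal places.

Sorted (ascending): 11, 11, 11, 13, 26, 32, 32, 44, 48
The 3 values of 11 share dense rank 1.
The 2 values of 32 share dense rank 4.
Remaining distinct values take the next consecutive integers.
Treatment values → pooled ranks: 13→2, 44→5, 32→4, 32→4
Mean rank = (2 + 5 + 4 + 4) / 4 = 3.75

3.75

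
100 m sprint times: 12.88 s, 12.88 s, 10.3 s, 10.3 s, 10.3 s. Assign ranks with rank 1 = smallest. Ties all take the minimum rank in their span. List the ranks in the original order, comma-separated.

Sorted (ascending): 10.3, 10.3, 10.3, 12.88, 12.88
The 3 values of 10.3 occupy positions 1–3 → each gets rank 1.
The 2 values of 12.88 occupy positions 4–5 → each gets rank 4.

4, 4, 1, 1, 1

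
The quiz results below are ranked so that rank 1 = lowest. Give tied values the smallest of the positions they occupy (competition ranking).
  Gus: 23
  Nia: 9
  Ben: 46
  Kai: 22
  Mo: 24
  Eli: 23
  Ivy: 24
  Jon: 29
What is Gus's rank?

3

Sorted (ascending): 9, 22, 23, 23, 24, 24, 29, 46
The 2 values of 23 occupy positions 3–4 → each gets rank 3.
The 2 values of 24 occupy positions 5–6 → each gets rank 5.
Gus has value 23 → rank 3.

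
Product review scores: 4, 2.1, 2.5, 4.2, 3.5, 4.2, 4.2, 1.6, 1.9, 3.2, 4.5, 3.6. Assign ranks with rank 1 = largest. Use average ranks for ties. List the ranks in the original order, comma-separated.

5, 10, 9, 3, 7, 3, 3, 12, 11, 8, 1, 6

Sorted (descending): 4.5, 4.2, 4.2, 4.2, 4, 3.6, 3.5, 3.2, 2.5, 2.1, 1.9, 1.6
The 3 values of 4.2 occupy positions 2–4 → average rank 3.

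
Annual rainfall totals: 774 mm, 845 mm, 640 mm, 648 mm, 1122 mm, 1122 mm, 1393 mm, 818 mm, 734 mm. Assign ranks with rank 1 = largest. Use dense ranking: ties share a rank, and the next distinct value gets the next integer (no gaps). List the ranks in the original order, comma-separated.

5, 3, 8, 7, 2, 2, 1, 4, 6

Sorted (descending): 1393, 1122, 1122, 845, 818, 774, 734, 648, 640
The 2 values of 1122 share dense rank 2.
Remaining distinct values take the next consecutive integers.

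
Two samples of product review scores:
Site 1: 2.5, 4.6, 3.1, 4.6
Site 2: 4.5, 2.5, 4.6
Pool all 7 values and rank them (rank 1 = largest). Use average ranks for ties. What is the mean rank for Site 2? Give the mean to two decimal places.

4.17

Sorted (descending): 4.6, 4.6, 4.6, 4.5, 3.1, 2.5, 2.5
The 3 values of 4.6 occupy positions 1–3 → average rank 2.
The 2 values of 2.5 occupy positions 6–7 → average rank (6+7)/2 = 6.5.
Site 2 values → pooled ranks: 4.5→4, 2.5→6.5, 4.6→2
Mean rank = (4 + 6.5 + 2) / 3 = 4.17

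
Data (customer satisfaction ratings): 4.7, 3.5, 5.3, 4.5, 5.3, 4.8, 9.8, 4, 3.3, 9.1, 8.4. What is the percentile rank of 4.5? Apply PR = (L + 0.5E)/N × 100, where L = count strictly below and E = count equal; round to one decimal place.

31.8

N = 11.
Strictly below 4.5: 3. Equal to 4.5: 1.
PR = (3 + 0.5·1)/11 × 100 = 31.8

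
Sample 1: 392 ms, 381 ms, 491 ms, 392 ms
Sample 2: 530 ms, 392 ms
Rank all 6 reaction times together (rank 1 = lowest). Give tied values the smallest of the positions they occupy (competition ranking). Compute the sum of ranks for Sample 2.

Sorted (ascending): 381, 392, 392, 392, 491, 530
The 3 values of 392 occupy positions 2–4 → each gets rank 2.
Sample 2 values → pooled ranks: 530→6, 392→2
Rank sum = 6 + 2 = 8

8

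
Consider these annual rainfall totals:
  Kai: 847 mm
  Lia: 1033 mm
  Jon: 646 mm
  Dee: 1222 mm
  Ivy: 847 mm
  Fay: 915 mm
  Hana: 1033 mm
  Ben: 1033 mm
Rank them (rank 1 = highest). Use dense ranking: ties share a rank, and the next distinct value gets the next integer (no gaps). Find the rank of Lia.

2

Sorted (descending): 1222, 1033, 1033, 1033, 915, 847, 847, 646
The 3 values of 1033 share dense rank 2.
The 2 values of 847 share dense rank 4.
Remaining distinct values take the next consecutive integers.
Lia has value 1033 mm → rank 2.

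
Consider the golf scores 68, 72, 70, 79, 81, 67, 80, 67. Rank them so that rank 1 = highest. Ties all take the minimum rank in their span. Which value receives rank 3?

Sorted (descending): 81, 80, 79, 72, 70, 68, 67, 67
The 2 values of 67 occupy positions 7–8 → each gets rank 7.
Rank 3 → value 79.

79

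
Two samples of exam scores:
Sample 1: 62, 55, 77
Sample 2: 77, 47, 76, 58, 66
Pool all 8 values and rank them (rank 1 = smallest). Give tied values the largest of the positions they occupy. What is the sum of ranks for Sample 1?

Sorted (ascending): 47, 55, 58, 62, 66, 76, 77, 77
The 2 values of 77 occupy positions 7–8 → each gets rank 8.
Sample 1 values → pooled ranks: 62→4, 55→2, 77→8
Rank sum = 4 + 2 + 8 = 14

14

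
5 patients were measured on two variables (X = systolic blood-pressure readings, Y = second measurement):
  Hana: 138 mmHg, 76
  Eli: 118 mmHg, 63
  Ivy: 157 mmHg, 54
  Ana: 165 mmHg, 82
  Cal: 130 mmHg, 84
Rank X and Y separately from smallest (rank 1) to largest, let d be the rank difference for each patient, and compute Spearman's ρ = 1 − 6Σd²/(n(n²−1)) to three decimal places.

Ranks of variable 1: 3, 1, 4, 5, 2
Ranks of variable 2: 3, 2, 1, 4, 5
d = r₁ − r₂: 0, -1, 3, 1, -3
d²: 0, 1, 9, 1, 9; Σd² = 20
ρ = 1 − 6·20/(5·24) = 1 − 120/120 = 0.000

0.000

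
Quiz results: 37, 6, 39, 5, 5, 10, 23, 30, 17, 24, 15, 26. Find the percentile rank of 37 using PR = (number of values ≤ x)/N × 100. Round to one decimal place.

91.7

N = 12.
Strictly below 37: 10. Equal to 37: 1.
PR = 11/12 × 100 = 91.7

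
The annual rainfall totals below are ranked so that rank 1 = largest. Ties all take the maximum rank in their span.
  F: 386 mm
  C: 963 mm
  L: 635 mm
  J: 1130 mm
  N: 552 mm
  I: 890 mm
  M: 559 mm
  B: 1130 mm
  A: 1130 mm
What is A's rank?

3

Sorted (descending): 1130, 1130, 1130, 963, 890, 635, 559, 552, 386
The 3 values of 1130 occupy positions 1–3 → each gets rank 3.
A has value 1130 mm → rank 3.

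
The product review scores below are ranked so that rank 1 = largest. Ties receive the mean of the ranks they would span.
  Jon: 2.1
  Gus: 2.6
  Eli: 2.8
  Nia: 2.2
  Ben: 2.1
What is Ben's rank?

Sorted (descending): 2.8, 2.6, 2.2, 2.1, 2.1
The 2 values of 2.1 occupy positions 4–5 → average rank (4+5)/2 = 4.5.
Ben has value 2.1 → rank 4.5.

4.5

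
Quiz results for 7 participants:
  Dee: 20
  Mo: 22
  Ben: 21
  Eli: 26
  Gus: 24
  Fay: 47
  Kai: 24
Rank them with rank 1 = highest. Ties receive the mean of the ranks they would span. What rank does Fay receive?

1

Sorted (descending): 47, 26, 24, 24, 22, 21, 20
The 2 values of 24 occupy positions 3–4 → average rank (3+4)/2 = 3.5.
Fay has value 47 → rank 1.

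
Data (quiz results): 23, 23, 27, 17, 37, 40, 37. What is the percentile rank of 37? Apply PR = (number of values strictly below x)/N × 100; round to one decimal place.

57.1

N = 7.
Strictly below 37: 4. Equal to 37: 2.
PR = 4/7 × 100 = 57.1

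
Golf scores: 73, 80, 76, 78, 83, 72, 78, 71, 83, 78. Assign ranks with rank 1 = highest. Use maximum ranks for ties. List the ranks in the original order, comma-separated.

Sorted (descending): 83, 83, 80, 78, 78, 78, 76, 73, 72, 71
The 2 values of 83 occupy positions 1–2 → each gets rank 2.
The 3 values of 78 occupy positions 4–6 → each gets rank 6.

8, 3, 7, 6, 2, 9, 6, 10, 2, 6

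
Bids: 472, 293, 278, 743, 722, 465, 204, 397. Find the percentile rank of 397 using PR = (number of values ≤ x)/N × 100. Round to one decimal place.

N = 8.
Strictly below 397: 3. Equal to 397: 1.
PR = 4/8 × 100 = 50.0

50.0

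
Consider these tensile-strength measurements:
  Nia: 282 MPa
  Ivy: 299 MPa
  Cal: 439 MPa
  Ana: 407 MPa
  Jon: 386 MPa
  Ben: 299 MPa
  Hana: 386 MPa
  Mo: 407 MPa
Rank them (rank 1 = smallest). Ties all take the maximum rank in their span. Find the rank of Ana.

Sorted (ascending): 282, 299, 299, 386, 386, 407, 407, 439
The 2 values of 299 occupy positions 2–3 → each gets rank 3.
The 2 values of 386 occupy positions 4–5 → each gets rank 5.
The 2 values of 407 occupy positions 6–7 → each gets rank 7.
Ana has value 407 MPa → rank 7.

7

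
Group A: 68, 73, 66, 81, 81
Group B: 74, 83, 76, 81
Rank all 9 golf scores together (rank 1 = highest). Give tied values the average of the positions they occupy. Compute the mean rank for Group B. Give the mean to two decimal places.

Sorted (descending): 83, 81, 81, 81, 76, 74, 73, 68, 66
The 3 values of 81 occupy positions 2–4 → average rank 3.
Group B values → pooled ranks: 74→6, 83→1, 76→5, 81→3
Mean rank = (6 + 1 + 5 + 3) / 4 = 3.75

3.75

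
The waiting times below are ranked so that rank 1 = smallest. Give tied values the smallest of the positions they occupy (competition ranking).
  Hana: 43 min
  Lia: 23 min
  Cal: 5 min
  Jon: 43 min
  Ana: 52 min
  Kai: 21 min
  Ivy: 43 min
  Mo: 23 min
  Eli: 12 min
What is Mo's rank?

4

Sorted (ascending): 5, 12, 21, 23, 23, 43, 43, 43, 52
The 2 values of 23 occupy positions 4–5 → each gets rank 4.
The 3 values of 43 occupy positions 6–8 → each gets rank 6.
Mo has value 23 min → rank 4.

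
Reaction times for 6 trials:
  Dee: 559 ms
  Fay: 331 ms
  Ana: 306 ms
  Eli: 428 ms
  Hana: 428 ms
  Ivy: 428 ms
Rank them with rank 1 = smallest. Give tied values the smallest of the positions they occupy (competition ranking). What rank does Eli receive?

Sorted (ascending): 306, 331, 428, 428, 428, 559
The 3 values of 428 occupy positions 3–5 → each gets rank 3.
Eli has value 428 ms → rank 3.

3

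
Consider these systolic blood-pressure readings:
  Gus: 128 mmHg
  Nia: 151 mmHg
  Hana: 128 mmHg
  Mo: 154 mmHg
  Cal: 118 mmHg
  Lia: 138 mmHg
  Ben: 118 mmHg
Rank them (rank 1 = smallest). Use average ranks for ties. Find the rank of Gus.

3.5

Sorted (ascending): 118, 118, 128, 128, 138, 151, 154
The 2 values of 118 occupy positions 1–2 → average rank (1+2)/2 = 1.5.
The 2 values of 128 occupy positions 3–4 → average rank (3+4)/2 = 3.5.
Gus has value 128 mmHg → rank 3.5.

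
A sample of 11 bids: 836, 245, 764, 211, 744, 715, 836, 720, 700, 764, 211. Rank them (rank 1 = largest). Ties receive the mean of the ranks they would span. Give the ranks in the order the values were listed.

Sorted (descending): 836, 836, 764, 764, 744, 720, 715, 700, 245, 211, 211
The 2 values of 836 occupy positions 1–2 → average rank (1+2)/2 = 1.5.
The 2 values of 764 occupy positions 3–4 → average rank (3+4)/2 = 3.5.
The 2 values of 211 occupy positions 10–11 → average rank (10+11)/2 = 10.5.

1.5, 9, 3.5, 10.5, 5, 7, 1.5, 6, 8, 3.5, 10.5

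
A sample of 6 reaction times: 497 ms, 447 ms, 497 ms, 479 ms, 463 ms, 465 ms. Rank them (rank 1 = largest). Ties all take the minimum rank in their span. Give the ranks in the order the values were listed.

Sorted (descending): 497, 497, 479, 465, 463, 447
The 2 values of 497 occupy positions 1–2 → each gets rank 1.

1, 6, 1, 3, 5, 4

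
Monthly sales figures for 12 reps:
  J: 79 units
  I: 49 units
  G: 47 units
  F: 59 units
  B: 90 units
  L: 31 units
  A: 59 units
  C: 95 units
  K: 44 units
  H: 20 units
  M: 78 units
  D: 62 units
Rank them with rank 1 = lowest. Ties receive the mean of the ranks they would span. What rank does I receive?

5

Sorted (ascending): 20, 31, 44, 47, 49, 59, 59, 62, 78, 79, 90, 95
The 2 values of 59 occupy positions 6–7 → average rank (6+7)/2 = 6.5.
I has value 49 units → rank 5.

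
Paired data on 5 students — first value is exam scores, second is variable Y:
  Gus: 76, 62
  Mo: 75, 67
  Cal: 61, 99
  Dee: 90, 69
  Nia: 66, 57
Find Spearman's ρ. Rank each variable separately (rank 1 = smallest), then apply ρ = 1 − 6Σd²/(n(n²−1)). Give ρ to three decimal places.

Ranks of variable 1: 4, 3, 1, 5, 2
Ranks of variable 2: 2, 3, 5, 4, 1
d = r₁ − r₂: 2, 0, -4, 1, 1
d²: 4, 0, 16, 1, 1; Σd² = 22
ρ = 1 − 6·22/(5·24) = 1 − 132/120 = -0.100

-0.100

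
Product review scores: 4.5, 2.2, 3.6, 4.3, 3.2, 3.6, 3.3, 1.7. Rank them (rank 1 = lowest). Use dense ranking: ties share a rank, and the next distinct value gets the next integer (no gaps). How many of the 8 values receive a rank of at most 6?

Sorted (ascending): 1.7, 2.2, 3.2, 3.3, 3.6, 3.6, 4.3, 4.5
The 2 values of 3.6 share dense rank 5.
Remaining distinct values take the next consecutive integers.
Ranks ≤ 6: {1, 2, 3, 4, 5, 5, 6} → 7 values.

7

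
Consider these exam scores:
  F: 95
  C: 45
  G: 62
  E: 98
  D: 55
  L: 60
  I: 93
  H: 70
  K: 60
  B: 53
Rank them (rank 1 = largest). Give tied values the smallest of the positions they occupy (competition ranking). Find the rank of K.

6

Sorted (descending): 98, 95, 93, 70, 62, 60, 60, 55, 53, 45
The 2 values of 60 occupy positions 6–7 → each gets rank 6.
K has value 60 → rank 6.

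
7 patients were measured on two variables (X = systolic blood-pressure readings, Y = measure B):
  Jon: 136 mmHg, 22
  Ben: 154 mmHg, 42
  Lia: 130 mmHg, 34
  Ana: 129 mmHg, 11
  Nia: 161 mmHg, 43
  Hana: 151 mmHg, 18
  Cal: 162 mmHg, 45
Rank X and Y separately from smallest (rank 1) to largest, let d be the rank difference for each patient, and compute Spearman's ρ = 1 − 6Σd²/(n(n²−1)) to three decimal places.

0.857

Ranks of variable 1: 3, 5, 2, 1, 6, 4, 7
Ranks of variable 2: 3, 5, 4, 1, 6, 2, 7
d = r₁ − r₂: 0, 0, -2, 0, 0, 2, 0
d²: 0, 0, 4, 0, 0, 4, 0; Σd² = 8
ρ = 1 − 6·8/(7·48) = 1 − 48/336 = 0.857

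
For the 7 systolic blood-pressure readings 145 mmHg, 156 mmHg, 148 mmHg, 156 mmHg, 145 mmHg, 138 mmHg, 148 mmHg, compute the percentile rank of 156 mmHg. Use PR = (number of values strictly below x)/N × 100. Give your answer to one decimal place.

N = 7.
Strictly below 156: 5. Equal to 156: 2.
PR = 5/7 × 100 = 71.4

71.4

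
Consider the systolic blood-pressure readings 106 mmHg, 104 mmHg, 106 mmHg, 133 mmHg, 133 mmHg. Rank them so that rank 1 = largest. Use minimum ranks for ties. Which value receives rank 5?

104

Sorted (descending): 133, 133, 106, 106, 104
The 2 values of 133 occupy positions 1–2 → each gets rank 1.
The 2 values of 106 occupy positions 3–4 → each gets rank 3.
Rank 5 → value 104.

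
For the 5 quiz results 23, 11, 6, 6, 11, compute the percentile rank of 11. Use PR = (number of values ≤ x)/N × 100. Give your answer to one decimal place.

80.0

N = 5.
Strictly below 11: 2. Equal to 11: 2.
PR = 4/5 × 100 = 80.0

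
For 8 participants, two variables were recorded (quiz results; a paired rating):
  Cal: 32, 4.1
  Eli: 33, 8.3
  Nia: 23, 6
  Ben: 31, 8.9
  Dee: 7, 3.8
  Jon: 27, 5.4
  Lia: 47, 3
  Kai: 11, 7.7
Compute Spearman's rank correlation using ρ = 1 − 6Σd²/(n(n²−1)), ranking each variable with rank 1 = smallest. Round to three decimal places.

Ranks of variable 1: 6, 7, 3, 5, 1, 4, 8, 2
Ranks of variable 2: 3, 7, 5, 8, 2, 4, 1, 6
d = r₁ − r₂: 3, 0, -2, -3, -1, 0, 7, -4
d²: 9, 0, 4, 9, 1, 0, 49, 16; Σd² = 88
ρ = 1 − 6·88/(8·63) = 1 − 528/504 = -0.048

-0.048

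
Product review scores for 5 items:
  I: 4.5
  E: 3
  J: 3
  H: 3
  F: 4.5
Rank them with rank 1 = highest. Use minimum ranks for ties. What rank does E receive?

Sorted (descending): 4.5, 4.5, 3, 3, 3
The 2 values of 4.5 occupy positions 1–2 → each gets rank 1.
The 3 values of 3 occupy positions 3–5 → each gets rank 3.
E has value 3 → rank 3.

3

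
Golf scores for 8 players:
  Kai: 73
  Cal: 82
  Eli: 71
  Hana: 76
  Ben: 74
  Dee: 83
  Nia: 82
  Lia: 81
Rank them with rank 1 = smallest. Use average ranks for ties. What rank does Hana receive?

4

Sorted (ascending): 71, 73, 74, 76, 81, 82, 82, 83
The 2 values of 82 occupy positions 6–7 → average rank (6+7)/2 = 6.5.
Hana has value 76 → rank 4.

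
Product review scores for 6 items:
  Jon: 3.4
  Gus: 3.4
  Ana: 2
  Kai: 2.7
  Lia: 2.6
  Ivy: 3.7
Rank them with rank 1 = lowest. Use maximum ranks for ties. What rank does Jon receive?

5

Sorted (ascending): 2, 2.6, 2.7, 3.4, 3.4, 3.7
The 2 values of 3.4 occupy positions 4–5 → each gets rank 5.
Jon has value 3.4 → rank 5.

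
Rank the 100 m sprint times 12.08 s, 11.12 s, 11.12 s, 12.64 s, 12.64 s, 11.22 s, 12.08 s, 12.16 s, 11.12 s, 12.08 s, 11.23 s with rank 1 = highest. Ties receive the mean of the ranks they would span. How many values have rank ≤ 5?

Sorted (descending): 12.64, 12.64, 12.16, 12.08, 12.08, 12.08, 11.23, 11.22, 11.12, 11.12, 11.12
The 2 values of 12.64 occupy positions 1–2 → average rank (1+2)/2 = 1.5.
The 3 values of 12.08 occupy positions 4–6 → average rank 5.
The 3 values of 11.12 occupy positions 9–11 → average rank 10.
Ranks ≤ 5: {1.5, 1.5, 3, 5, 5, 5} → 6 values.

6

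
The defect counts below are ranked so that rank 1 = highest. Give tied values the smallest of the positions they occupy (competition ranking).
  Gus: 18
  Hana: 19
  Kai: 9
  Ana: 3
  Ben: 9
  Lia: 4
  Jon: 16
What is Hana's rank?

1

Sorted (descending): 19, 18, 16, 9, 9, 4, 3
The 2 values of 9 occupy positions 4–5 → each gets rank 4.
Hana has value 19 → rank 1.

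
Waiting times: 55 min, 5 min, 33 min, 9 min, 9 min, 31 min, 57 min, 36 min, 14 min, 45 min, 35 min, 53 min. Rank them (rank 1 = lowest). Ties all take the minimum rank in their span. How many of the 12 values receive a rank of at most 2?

Sorted (ascending): 5, 9, 9, 14, 31, 33, 35, 36, 45, 53, 55, 57
The 2 values of 9 occupy positions 2–3 → each gets rank 2.
Ranks ≤ 2: {1, 2, 2} → 3 values.

3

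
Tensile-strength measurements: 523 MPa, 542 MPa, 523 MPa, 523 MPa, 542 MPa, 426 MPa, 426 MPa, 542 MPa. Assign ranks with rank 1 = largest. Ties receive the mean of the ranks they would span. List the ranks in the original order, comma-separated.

5, 2, 5, 5, 2, 7.5, 7.5, 2

Sorted (descending): 542, 542, 542, 523, 523, 523, 426, 426
The 3 values of 542 occupy positions 1–3 → average rank 2.
The 3 values of 523 occupy positions 4–6 → average rank 5.
The 2 values of 426 occupy positions 7–8 → average rank (7+8)/2 = 7.5.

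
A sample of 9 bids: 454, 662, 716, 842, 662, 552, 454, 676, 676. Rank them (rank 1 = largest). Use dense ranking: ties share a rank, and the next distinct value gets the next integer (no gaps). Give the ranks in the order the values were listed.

6, 4, 2, 1, 4, 5, 6, 3, 3

Sorted (descending): 842, 716, 676, 676, 662, 662, 552, 454, 454
The 2 values of 676 share dense rank 3.
The 2 values of 662 share dense rank 4.
The 2 values of 454 share dense rank 6.
Remaining distinct values take the next consecutive integers.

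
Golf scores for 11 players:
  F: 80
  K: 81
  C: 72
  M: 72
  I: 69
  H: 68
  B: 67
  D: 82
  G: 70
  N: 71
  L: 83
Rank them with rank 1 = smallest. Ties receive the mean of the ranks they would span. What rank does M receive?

Sorted (ascending): 67, 68, 69, 70, 71, 72, 72, 80, 81, 82, 83
The 2 values of 72 occupy positions 6–7 → average rank (6+7)/2 = 6.5.
M has value 72 → rank 6.5.

6.5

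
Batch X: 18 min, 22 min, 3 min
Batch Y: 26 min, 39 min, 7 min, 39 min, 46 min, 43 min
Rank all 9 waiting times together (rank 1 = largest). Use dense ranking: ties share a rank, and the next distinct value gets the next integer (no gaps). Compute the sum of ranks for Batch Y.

Sorted (descending): 46, 43, 39, 39, 26, 22, 18, 7, 3
The 2 values of 39 share dense rank 3.
Remaining distinct values take the next consecutive integers.
Batch Y values → pooled ranks: 26→4, 39→3, 7→7, 39→3, 46→1, 43→2
Rank sum = 4 + 3 + 7 + 3 + 1 + 2 = 20

20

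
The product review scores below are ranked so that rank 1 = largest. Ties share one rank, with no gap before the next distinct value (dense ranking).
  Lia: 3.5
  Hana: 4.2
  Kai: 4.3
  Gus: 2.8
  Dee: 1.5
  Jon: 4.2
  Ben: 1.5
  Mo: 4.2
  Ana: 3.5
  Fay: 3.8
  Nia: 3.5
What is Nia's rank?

Sorted (descending): 4.3, 4.2, 4.2, 4.2, 3.8, 3.5, 3.5, 3.5, 2.8, 1.5, 1.5
The 3 values of 4.2 share dense rank 2.
The 3 values of 3.5 share dense rank 4.
The 2 values of 1.5 share dense rank 6.
Remaining distinct values take the next consecutive integers.
Nia has value 3.5 → rank 4.

4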